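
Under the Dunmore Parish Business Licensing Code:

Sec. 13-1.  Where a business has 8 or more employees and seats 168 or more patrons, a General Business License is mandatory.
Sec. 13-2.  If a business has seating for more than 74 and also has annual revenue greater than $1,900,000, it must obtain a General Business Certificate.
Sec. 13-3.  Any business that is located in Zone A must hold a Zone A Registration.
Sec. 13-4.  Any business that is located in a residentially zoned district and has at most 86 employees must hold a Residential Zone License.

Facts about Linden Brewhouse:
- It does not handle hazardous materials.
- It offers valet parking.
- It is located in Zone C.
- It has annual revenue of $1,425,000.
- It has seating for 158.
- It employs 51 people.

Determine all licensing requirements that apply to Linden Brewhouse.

Sec. 13-1. employees 51 ≥ 8; seating 158 < 168 → General Business License not required.
Sec. 13-2. seating 158 > 74; revenue $1,425,000 ≤ $1,900,000 → General Business Certificate not required.
Sec. 13-3. is located in Zone C (not: is located in Zone A) → Zone A Registration not required.
Sec. 13-4. is located in Zone C (not: is located in a residentially zoned district); employees 51 ≤ 86 → Residential Zone License not required.

None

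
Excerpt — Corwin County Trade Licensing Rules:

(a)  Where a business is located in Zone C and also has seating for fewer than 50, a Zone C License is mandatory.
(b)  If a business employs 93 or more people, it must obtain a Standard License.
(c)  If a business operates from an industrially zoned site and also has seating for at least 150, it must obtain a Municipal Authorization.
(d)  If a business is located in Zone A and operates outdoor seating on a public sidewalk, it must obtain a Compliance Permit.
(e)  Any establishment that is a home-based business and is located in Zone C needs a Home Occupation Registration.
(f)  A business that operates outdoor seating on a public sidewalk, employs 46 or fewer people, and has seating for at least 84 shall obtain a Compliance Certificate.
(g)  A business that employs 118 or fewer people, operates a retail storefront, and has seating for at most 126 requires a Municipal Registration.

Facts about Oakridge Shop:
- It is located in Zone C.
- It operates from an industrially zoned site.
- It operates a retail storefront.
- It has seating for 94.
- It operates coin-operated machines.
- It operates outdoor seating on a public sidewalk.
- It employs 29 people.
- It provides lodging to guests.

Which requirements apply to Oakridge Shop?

Compliance Certificate, Municipal Registration

(a) is located in Zone C; seating 94 ≥ 50 → Zone C License not required.
(b) employees 29 < 93 → Standard License not required.
(c) operates from an industrially zoned site; seating 94 < 150 → Municipal Authorization not required.
(d) is located in Zone C (not: is located in Zone A); operates outdoor seating on a public sidewalk → Compliance Permit not required.
(e) operates from an industrially zoned site (not: is a home-based business); is located in Zone C → Home Occupation Registration not required.
(f) operates outdoor seating on a public sidewalk; employees 29 ≤ 46; seating 94 ≥ 84 → Compliance Certificate required.
(g) employees 29 ≤ 118; operates a retail storefront; seating 94 ≤ 126 → Municipal Registration required.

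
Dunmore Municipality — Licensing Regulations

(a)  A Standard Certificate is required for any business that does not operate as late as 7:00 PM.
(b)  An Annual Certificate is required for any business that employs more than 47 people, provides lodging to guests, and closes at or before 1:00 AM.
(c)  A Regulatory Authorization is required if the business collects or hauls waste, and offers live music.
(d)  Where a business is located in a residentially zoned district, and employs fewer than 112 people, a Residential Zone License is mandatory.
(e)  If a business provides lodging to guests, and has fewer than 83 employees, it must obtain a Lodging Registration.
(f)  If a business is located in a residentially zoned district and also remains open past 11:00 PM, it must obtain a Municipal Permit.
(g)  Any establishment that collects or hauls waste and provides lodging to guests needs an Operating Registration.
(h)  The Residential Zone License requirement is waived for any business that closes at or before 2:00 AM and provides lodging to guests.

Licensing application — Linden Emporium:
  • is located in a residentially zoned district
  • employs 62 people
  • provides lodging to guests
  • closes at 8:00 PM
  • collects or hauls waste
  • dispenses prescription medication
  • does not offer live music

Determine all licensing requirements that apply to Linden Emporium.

Annual Certificate, Lodging Registration, Operating Registration

(a) closes 8:00 PM, after 7:00 PM → Standard Certificate not required.
(b) employees 62 > 47; provides lodging to guests; closes 8:00 PM, at/before 1:00 AM → Annual Certificate required.
(c) collects or hauls waste; does not offer live music → Regulatory Authorization not required.
(d) is located in a residentially zoned district; employees 62 < 112 → Residential Zone License required.
(e) provides lodging to guests; employees 62 < 83 → Lodging Registration required.
(f) is located in a residentially zoned district; closes 8:00 PM, at/before 11:00 PM → Municipal Permit not required.
(g) collects or hauls waste; provides lodging to guests → Operating Registration required.
(h) closes 8:00 PM, at/before 2:00 AM; provides lodging to guests → exempt from Residential Zone License.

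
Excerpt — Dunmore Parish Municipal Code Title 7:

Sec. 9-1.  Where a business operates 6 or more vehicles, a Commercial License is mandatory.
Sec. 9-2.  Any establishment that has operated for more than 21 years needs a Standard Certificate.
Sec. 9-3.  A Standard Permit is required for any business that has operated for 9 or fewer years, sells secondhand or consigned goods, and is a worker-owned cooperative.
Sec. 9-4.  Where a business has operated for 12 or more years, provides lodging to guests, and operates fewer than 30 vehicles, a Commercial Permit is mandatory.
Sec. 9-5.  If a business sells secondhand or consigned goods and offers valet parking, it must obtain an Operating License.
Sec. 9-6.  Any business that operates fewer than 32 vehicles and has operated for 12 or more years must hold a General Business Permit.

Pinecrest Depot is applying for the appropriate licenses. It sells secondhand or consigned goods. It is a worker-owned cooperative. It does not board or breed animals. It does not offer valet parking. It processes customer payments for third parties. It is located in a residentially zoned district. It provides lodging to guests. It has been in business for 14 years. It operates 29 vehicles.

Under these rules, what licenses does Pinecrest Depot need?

Sec. 9-1. vehicles 29 ≥ 6 → Commercial License required.
Sec. 9-2. years in business 14 ≤ 21 → Standard Certificate not required.
Sec. 9-3. years in business 14 > 9; sells secondhand or consigned goods; is a worker-owned cooperative → Standard Permit not required.
Sec. 9-4. years in business 14 ≥ 12; provides lodging to guests; vehicles 29 < 30 → Commercial Permit required.
Sec. 9-5. sells secondhand or consigned goods; does not offer valet parking → Operating License not required.
Sec. 9-6. vehicles 29 < 32; years in business 14 ≥ 12 → General Business Permit required.

Commercial License, Commercial Permit, General Business Permit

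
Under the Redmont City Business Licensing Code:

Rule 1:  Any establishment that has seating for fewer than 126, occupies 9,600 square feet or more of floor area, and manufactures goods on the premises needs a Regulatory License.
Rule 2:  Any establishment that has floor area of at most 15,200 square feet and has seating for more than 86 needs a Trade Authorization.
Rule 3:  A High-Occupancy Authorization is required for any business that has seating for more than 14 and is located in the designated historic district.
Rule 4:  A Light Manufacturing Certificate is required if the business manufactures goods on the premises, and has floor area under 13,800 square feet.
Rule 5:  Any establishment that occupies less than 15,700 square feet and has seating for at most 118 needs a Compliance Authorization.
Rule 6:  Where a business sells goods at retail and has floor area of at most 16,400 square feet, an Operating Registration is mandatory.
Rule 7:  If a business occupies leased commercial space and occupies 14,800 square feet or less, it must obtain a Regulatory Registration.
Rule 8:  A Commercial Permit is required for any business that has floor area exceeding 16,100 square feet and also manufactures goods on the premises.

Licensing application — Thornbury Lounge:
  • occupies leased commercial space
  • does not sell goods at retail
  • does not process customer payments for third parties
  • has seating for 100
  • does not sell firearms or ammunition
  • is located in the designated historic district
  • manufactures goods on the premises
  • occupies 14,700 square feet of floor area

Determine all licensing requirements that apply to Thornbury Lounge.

Rule 1: seating 100 < 126; floor area 14,700 square feet ≥ 9,600 square feet; manufactures goods on the premises → Regulatory License required.
Rule 2: floor area 14,700 square feet ≤ 15,200 square feet; seating 100 > 86 → Trade Authorization required.
Rule 3: seating 100 > 14; is located in the designated historic district → High-Occupancy Authorization required.
Rule 4: manufactures goods on the premises; floor area 14,700 square feet ≥ 13,800 square feet → Light Manufacturing Certificate not required.
Rule 5: floor area 14,700 square feet < 15,700 square feet; seating 100 ≤ 118 → Compliance Authorization required.
Rule 6: does not sell goods at retail; floor area 14,700 square feet ≤ 16,400 square feet → Operating Registration not required.
Rule 7: occupies leased commercial space; floor area 14,700 square feet ≤ 14,800 square feet → Regulatory Registration required.
Rule 8: floor area 14,700 square feet ≤ 16,100 square feet; manufactures goods on the premises → Commercial Permit not required.

Compliance Authorization, High-Occupancy Authorization, Regulatory License, Regulatory Registration, Trade Authorization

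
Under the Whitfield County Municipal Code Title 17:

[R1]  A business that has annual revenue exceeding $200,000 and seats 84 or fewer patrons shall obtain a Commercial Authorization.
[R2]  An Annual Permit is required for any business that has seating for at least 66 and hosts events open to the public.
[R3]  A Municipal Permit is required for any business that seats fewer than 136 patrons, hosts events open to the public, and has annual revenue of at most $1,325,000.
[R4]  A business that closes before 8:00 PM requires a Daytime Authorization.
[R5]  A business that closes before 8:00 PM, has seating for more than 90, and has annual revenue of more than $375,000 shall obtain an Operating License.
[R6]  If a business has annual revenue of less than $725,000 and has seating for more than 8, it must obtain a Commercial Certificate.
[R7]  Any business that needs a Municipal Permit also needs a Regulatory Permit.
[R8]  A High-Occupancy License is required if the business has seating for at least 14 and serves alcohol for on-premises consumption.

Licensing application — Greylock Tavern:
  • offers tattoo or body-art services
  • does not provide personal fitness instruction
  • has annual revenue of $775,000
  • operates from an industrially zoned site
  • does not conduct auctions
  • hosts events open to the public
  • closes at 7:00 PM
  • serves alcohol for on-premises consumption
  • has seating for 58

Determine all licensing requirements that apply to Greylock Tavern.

[R1] revenue $775,000 > $200,000; seating 58 ≤ 84 → Commercial Authorization required.
[R2] seating 58 < 66; hosts events open to the public → Annual Permit not required.
[R3] seating 58 < 136; hosts events open to the public; revenue $775,000 ≤ $1,325,000 → Municipal Permit required.
[R4] closes 7:00 PM, at/before 8:00 PM → Daytime Authorization required.
[R5] closes 7:00 PM, at/before 8:00 PM; seating 58 ≤ 90; revenue $775,000 > $375,000 → Operating License not required.
[R6] revenue $775,000 ≥ $725,000; seating 58 > 8 → Commercial Certificate not required.
[R7] Municipal Permit is required → Regulatory Permit also required.
[R8] seating 58 ≥ 14; serves alcohol for on-premises consumption → High-Occupancy License required.

Commercial Authorization, Daytime Authorization, High-Occupancy License, Municipal Permit, Regulatory Permit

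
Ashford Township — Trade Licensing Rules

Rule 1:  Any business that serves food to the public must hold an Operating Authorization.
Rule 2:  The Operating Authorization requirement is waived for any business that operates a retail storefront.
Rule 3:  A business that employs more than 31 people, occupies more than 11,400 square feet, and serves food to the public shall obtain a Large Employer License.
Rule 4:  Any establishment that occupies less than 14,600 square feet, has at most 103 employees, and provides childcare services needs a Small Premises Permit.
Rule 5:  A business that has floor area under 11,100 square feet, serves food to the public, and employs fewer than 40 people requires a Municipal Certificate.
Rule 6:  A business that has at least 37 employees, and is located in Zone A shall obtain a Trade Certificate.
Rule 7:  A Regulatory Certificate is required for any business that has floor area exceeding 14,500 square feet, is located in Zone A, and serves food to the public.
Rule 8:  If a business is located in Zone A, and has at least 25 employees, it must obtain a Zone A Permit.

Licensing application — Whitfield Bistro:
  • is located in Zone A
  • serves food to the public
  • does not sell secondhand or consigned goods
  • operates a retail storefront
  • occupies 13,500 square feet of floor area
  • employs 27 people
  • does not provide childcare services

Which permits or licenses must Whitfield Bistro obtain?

Zone A Permit

Rule 1: serves food to the public → Operating Authorization required.
Rule 2: operates a retail storefront → exempt from Operating Authorization.
Rule 3: employees 27 ≤ 31; floor area 13,500 square feet > 11,400 square feet; serves food to the public → Large Employer License not required.
Rule 4: floor area 13,500 square feet < 14,600 square feet; employees 27 ≤ 103; does not provide childcare services → Small Premises Permit not required.
Rule 5: floor area 13,500 square feet ≥ 11,100 square feet; serves food to the public; employees 27 < 40 → Municipal Certificate not required.
Rule 6: employees 27 < 37; is located in Zone A → Trade Certificate not required.
Rule 7: floor area 13,500 square feet ≤ 14,500 square feet; is located in Zone A; serves food to the public → Regulatory Certificate not required.
Rule 8: is located in Zone A; employees 27 ≥ 25 → Zone A Permit required.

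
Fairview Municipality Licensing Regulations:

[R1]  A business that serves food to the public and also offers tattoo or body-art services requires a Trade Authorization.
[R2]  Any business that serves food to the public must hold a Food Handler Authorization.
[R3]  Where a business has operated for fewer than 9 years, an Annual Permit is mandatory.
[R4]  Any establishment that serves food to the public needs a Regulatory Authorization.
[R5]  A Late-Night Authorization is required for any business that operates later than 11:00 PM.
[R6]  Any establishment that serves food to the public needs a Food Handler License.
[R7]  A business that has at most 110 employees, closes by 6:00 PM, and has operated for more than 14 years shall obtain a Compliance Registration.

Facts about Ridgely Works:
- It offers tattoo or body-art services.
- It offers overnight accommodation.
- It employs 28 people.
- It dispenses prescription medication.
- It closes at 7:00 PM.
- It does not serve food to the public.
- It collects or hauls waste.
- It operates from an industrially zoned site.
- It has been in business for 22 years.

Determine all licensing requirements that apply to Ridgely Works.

[R1] does not serve food to the public; offers tattoo or body-art services → Trade Authorization not required.
[R2] does not serve food to the public → Food Handler Authorization not required.
[R3] years in business 22 ≥ 9 → Annual Permit not required.
[R4] does not serve food to the public → Regulatory Authorization not required.
[R5] closes 7:00 PM, at/before 11:00 PM → Late-Night Authorization not required.
[R6] does not serve food to the public → Food Handler License not required.
[R7] employees 28 ≤ 110; closes 7:00 PM, after 6:00 PM; years in business 22 > 14 → Compliance Registration not required.

None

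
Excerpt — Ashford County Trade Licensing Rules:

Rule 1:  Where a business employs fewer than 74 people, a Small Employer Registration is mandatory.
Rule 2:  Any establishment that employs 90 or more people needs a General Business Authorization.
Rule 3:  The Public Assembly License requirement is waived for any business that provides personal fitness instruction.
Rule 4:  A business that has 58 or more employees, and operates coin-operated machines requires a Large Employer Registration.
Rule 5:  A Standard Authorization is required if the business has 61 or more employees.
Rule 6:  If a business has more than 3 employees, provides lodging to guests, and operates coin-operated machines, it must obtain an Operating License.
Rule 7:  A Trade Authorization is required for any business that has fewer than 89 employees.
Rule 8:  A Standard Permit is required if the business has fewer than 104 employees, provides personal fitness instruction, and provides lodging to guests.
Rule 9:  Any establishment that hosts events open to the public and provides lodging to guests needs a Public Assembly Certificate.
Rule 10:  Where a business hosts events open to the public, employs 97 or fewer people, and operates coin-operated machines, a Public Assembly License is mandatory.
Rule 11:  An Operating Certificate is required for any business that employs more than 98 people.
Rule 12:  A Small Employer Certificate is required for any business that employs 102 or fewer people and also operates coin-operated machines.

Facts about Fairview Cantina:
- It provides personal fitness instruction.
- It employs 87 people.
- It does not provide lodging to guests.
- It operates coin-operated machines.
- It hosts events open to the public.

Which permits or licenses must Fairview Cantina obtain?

Large Employer Registration, Small Employer Certificate, Standard Authorization, Trade Authorization

Rule 1: employees 87 ≥ 74 → Small Employer Registration not required.
Rule 2: employees 87 < 90 → General Business Authorization not required.
Rule 3: provides personal fitness instruction → exempt from Public Assembly License.
Rule 4: employees 87 ≥ 58; operates coin-operated machines → Large Employer Registration required.
Rule 5: employees 87 ≥ 61 → Standard Authorization required.
Rule 6: employees 87 > 3; does not provide lodging to guests; operates coin-operated machines → Operating License not required.
Rule 7: employees 87 < 89 → Trade Authorization required.
Rule 8: employees 87 < 104; provides personal fitness instruction; does not provide lodging to guests → Standard Permit not required.
Rule 9: hosts events open to the public; does not provide lodging to guests → Public Assembly Certificate not required.
Rule 10: hosts events open to the public; employees 87 ≤ 97; operates coin-operated machines → Public Assembly License required.
Rule 11: employees 87 ≤ 98 → Operating Certificate not required.
Rule 12: employees 87 ≤ 102; operates coin-operated machines → Small Employer Certificate required.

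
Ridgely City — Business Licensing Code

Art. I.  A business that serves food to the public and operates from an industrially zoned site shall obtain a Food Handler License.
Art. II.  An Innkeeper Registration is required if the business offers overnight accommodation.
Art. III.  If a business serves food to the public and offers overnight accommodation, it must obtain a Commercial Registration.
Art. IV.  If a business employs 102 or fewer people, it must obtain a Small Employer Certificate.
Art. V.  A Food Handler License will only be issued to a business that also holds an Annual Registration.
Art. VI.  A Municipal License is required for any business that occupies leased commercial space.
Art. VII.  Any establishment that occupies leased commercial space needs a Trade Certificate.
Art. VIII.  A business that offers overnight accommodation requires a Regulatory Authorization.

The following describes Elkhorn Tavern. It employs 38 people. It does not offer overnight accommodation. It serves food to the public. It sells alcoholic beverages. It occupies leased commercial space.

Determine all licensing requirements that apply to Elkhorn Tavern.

Municipal License, Small Employer Certificate, Trade Certificate

Art. I. serves food to the public; occupies leased commercial space (not: operates from an industrially zoned site) → Food Handler License not required.
Art. II. does not offer overnight accommodation → Innkeeper Registration not required.
Art. III. serves food to the public; does not offer overnight accommodation → Commercial Registration not required.
Art. IV. employees 38 ≤ 102 → Small Employer Certificate required.
Art. V. Food Handler License is not required → no effect.
Art. VI. occupies leased commercial space → Municipal License required.
Art. VII. occupies leased commercial space → Trade Certificate required.
Art. VIII. does not offer overnight accommodation → Regulatory Authorization not required.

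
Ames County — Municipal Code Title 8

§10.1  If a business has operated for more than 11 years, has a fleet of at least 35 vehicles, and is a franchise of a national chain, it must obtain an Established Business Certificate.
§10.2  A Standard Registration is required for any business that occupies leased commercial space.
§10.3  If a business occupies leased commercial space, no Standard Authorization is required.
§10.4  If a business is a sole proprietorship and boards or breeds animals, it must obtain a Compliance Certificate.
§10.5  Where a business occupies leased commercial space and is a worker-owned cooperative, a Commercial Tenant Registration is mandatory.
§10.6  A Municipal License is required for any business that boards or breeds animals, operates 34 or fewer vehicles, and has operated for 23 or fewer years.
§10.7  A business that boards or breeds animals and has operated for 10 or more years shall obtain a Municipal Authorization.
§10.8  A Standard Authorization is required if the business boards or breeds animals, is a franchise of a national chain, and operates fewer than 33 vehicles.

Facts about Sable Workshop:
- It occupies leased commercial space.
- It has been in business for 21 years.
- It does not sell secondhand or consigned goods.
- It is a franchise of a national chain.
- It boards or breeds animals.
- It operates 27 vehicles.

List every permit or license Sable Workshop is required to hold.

Municipal Authorization, Municipal License, Standard Registration

§10.1 years in business 21 > 11; vehicles 27 < 35; is a franchise of a national chain → Established Business Certificate not required.
§10.2 occupies leased commercial space → Standard Registration required.
§10.3 occupies leased commercial space → exempt from Standard Authorization.
§10.4 is a franchise of a national chain (not: is a sole proprietorship); boards or breeds animals → Compliance Certificate not required.
§10.5 occupies leased commercial space; is a franchise of a national chain (not: is a worker-owned cooperative) → Commercial Tenant Registration not required.
§10.6 boards or breeds animals; vehicles 27 ≤ 34; years in business 21 ≤ 23 → Municipal License required.
§10.7 boards or breeds animals; years in business 21 ≥ 10 → Municipal Authorization required.
§10.8 boards or breeds animals; is a franchise of a national chain; vehicles 27 < 33 → Standard Authorization required.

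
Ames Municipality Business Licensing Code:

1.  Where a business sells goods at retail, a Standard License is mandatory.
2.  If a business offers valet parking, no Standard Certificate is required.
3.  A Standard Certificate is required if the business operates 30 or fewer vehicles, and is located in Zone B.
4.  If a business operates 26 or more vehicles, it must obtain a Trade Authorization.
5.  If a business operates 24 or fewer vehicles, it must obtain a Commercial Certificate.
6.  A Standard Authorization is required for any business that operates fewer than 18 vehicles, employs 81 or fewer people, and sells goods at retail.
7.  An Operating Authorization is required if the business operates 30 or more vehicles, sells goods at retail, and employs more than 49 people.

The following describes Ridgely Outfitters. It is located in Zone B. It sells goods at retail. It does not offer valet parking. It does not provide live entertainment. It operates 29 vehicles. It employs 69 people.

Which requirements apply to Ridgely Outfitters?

1. sells goods at retail → Standard License required.
2. does not offer valet parking → Standard Certificate exemption does not apply.
3. vehicles 29 ≤ 30; is located in Zone B → Standard Certificate required.
4. vehicles 29 ≥ 26 → Trade Authorization required.
5. vehicles 29 > 24 → Commercial Certificate not required.
6. vehicles 29 ≥ 18; employees 69 ≤ 81; sells goods at retail → Standard Authorization not required.
7. vehicles 29 < 30; sells goods at retail; employees 69 > 49 → Operating Authorization not required.

Standard Certificate, Standard License, Trade Authorization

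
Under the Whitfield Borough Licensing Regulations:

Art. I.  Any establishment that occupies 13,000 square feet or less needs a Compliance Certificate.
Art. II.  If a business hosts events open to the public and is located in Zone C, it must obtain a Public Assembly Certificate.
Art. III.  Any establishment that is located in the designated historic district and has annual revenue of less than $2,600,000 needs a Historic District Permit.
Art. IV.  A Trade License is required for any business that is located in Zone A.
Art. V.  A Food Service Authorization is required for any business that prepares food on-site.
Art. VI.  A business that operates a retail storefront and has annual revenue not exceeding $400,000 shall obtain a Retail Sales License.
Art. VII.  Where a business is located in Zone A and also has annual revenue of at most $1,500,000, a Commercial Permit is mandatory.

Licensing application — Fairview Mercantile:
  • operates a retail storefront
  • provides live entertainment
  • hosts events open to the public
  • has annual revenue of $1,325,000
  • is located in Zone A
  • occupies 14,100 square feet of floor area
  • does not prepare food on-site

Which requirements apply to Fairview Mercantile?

Art. I. floor area 14,100 square feet > 13,000 square feet → Compliance Certificate not required.
Art. II. hosts events open to the public; is located in Zone A (not: is located in Zone C) → Public Assembly Certificate not required.
Art. III. is located in Zone A (not: is located in the designated historic district); revenue $1,325,000 < $2,600,000 → Historic District Permit not required.
Art. IV. is located in Zone A → Trade License required.
Art. V. does not prepare food on-site → Food Service Authorization not required.
Art. VI. operates a retail storefront; revenue $1,325,000 > $400,000 → Retail Sales License not required.
Art. VII. is located in Zone A; revenue $1,325,000 ≤ $1,500,000 → Commercial Permit required.

Commercial Permit, Trade License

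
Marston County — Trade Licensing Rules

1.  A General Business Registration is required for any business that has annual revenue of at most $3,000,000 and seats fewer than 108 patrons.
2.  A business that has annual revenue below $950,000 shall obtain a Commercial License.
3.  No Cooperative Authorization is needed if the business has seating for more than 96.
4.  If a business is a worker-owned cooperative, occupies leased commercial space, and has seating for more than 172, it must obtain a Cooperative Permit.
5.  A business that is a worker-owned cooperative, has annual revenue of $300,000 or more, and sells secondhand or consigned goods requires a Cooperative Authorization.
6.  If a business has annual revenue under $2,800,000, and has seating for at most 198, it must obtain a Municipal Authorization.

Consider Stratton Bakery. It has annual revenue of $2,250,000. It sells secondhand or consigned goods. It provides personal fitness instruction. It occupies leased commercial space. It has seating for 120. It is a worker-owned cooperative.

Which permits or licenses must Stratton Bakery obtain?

Municipal Authorization

1. revenue $2,250,000 ≤ $3,000,000; seating 120 ≥ 108 → General Business Registration not required.
2. revenue $2,250,000 ≥ $950,000 → Commercial License not required.
3. seating 120 > 96 → exempt from Cooperative Authorization.
4. is a worker-owned cooperative; occupies leased commercial space; seating 120 ≤ 172 → Cooperative Permit not required.
5. is a worker-owned cooperative; revenue $2,250,000 ≥ $300,000; sells secondhand or consigned goods → Cooperative Authorization required.
6. revenue $2,250,000 < $2,800,000; seating 120 ≤ 198 → Municipal Authorization required.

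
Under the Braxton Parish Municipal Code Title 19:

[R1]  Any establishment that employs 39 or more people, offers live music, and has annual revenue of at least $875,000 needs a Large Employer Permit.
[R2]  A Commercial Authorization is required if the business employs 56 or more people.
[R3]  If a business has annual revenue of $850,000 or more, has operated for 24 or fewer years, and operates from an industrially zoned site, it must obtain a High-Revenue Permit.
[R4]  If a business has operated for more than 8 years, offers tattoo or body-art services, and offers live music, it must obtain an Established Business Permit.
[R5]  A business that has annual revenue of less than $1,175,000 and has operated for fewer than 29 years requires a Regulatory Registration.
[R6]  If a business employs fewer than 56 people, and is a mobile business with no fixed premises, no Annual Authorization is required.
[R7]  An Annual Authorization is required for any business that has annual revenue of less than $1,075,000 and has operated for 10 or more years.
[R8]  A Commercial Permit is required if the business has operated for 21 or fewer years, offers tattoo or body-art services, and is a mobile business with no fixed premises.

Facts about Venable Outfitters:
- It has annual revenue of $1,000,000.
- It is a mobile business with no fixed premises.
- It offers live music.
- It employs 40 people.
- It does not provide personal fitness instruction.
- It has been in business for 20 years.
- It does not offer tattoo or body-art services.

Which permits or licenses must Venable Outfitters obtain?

Large Employer Permit, Regulatory Registration

[R1] employees 40 ≥ 39; offers live music; revenue $1,000,000 ≥ $875,000 → Large Employer Permit required.
[R2] employees 40 < 56 → Commercial Authorization not required.
[R3] revenue $1,000,000 ≥ $850,000; years in business 20 ≤ 24; is a mobile business with no fixed premises (not: operates from an industrially zoned site) → High-Revenue Permit not required.
[R4] years in business 20 > 8; does not offer tattoo or body-art services; offers live music → Established Business Permit not required.
[R5] revenue $1,000,000 < $1,175,000; years in business 20 < 29 → Regulatory Registration required.
[R6] employees 40 < 56; is a mobile business with no fixed premises → exempt from Annual Authorization.
[R7] revenue $1,000,000 < $1,075,000; years in business 20 ≥ 10 → Annual Authorization required.
[R8] years in business 20 ≤ 21; does not offer tattoo or body-art services; is a mobile business with no fixed premises → Commercial Permit not required.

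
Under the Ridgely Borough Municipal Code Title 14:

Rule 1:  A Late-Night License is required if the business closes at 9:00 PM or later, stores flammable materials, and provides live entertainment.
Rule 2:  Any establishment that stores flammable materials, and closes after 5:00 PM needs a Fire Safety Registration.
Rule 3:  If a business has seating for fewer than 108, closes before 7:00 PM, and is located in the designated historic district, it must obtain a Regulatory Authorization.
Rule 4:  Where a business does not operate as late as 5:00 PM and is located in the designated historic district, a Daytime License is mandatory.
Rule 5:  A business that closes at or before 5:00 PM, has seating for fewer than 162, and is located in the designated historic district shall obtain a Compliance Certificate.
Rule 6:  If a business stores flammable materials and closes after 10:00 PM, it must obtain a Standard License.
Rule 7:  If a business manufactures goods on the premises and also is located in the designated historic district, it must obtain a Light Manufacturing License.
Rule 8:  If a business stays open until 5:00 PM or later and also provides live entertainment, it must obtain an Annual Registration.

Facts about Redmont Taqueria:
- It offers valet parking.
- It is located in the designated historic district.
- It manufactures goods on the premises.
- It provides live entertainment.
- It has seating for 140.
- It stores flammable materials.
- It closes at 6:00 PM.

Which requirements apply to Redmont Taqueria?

Rule 1: closes 6:00 PM, at/before 9:00 PM; stores flammable materials; provides live entertainment → Late-Night License not required.
Rule 2: stores flammable materials; closes 6:00 PM, after 5:00 PM → Fire Safety Registration required.
Rule 3: seating 140 ≥ 108; closes 6:00 PM, at/before 7:00 PM; is located in the designated historic district → Regulatory Authorization not required.
Rule 4: closes 6:00 PM, after 5:00 PM; is located in the designated historic district → Daytime License not required.
Rule 5: closes 6:00 PM, after 5:00 PM; seating 140 < 162; is located in the designated historic district → Compliance Certificate not required.
Rule 6: stores flammable materials; closes 6:00 PM, at/before 10:00 PM → Standard License not required.
Rule 7: manufactures goods on the premises; is located in the designated historic district → Light Manufacturing License required.
Rule 8: closes 6:00 PM, after 5:00 PM; provides live entertainment → Annual Registration required.

Annual Registration, Fire Safety Registration, Light Manufacturing License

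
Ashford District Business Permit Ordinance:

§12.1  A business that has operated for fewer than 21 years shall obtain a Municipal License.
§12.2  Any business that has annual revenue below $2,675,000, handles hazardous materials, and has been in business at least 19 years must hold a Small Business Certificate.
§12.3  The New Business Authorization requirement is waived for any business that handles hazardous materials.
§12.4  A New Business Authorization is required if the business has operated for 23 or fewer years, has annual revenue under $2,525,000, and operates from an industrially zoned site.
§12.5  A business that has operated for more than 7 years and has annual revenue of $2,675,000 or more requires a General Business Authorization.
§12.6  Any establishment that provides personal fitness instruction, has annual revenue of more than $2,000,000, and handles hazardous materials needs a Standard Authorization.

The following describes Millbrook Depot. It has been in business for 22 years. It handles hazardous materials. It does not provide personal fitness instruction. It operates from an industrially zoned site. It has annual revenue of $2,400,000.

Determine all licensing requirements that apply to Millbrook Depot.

Small Business Certificate

§12.1 years in business 22 ≥ 21 → Municipal License not required.
§12.2 revenue $2,400,000 < $2,675,000; handles hazardous materials; years in business 22 ≥ 19 → Small Business Certificate required.
§12.3 handles hazardous materials → exempt from New Business Authorization.
§12.4 years in business 22 ≤ 23; revenue $2,400,000 < $2,525,000; operates from an industrially zoned site → New Business Authorization required.
§12.5 years in business 22 > 7; revenue $2,400,000 < $2,675,000 → General Business Authorization not required.
§12.6 does not provide personal fitness instruction; revenue $2,400,000 > $2,000,000; handles hazardous materials → Standard Authorization not required.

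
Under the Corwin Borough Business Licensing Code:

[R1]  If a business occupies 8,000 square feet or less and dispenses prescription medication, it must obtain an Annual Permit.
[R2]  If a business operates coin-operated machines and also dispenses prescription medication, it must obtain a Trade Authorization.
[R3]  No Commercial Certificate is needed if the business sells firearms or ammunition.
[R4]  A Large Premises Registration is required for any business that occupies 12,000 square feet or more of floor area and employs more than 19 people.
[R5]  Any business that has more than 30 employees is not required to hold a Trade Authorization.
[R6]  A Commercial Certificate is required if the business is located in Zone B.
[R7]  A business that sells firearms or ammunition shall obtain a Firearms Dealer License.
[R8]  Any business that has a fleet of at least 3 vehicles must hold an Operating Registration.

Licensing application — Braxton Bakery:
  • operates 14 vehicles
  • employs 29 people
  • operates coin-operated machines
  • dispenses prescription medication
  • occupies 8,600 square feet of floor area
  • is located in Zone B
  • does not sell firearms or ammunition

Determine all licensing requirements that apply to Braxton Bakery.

[R1] floor area 8,600 square feet > 8,000 square feet; dispenses prescription medication → Annual Permit not required.
[R2] operates coin-operated machines; dispenses prescription medication → Trade Authorization required.
[R3] does not sell firearms or ammunition → Commercial Certificate exemption does not apply.
[R4] floor area 8,600 square feet < 12,000 square feet; employees 29 > 19 → Large Premises Registration not required.
[R5] employees 29 ≤ 30 → Trade Authorization exemption does not apply.
[R6] is located in Zone B → Commercial Certificate required.
[R7] does not sell firearms or ammunition → Firearms Dealer License not required.
[R8] vehicles 14 ≥ 3 → Operating Registration required.

Commercial Certificate, Operating Registration, Trade Authorization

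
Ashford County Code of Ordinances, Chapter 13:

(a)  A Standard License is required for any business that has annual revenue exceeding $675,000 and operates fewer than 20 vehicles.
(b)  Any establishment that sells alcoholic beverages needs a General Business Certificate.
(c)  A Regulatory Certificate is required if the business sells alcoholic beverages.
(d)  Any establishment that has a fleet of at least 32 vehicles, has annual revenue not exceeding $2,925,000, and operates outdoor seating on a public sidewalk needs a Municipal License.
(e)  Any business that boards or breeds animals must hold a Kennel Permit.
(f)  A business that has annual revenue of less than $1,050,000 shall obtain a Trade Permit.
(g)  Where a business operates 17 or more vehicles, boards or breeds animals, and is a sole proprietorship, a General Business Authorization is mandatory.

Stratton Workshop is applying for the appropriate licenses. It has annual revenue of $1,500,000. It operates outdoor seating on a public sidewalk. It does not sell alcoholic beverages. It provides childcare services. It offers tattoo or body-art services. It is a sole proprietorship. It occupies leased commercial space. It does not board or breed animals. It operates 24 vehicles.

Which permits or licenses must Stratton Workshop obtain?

None

(a) revenue $1,500,000 > $675,000; vehicles 24 ≥ 20 → Standard License not required.
(b) does not sell alcoholic beverages → General Business Certificate not required.
(c) does not sell alcoholic beverages → Regulatory Certificate not required.
(d) vehicles 24 < 32; revenue $1,500,000 ≤ $2,925,000; operates outdoor seating on a public sidewalk → Municipal License not required.
(e) does not board or breed animals → Kennel Permit not required.
(f) revenue $1,500,000 ≥ $1,050,000 → Trade Permit not required.
(g) vehicles 24 ≥ 17; does not board or breed animals; is a sole proprietorship → General Business Authorization not required.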